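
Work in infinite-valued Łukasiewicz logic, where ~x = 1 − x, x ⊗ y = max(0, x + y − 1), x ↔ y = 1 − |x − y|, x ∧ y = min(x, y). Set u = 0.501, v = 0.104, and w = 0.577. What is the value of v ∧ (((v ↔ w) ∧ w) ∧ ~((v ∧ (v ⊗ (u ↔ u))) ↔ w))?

0.104

v ↔ w = 1 − |0.104 − 0.577| = 1 − 0.473 = 0.527
(v ↔ w) ∧ w = min(0.527, 0.577) = 0.527
u ↔ u = 1 − |0.501 − 0.501| = 1 − 0.000 = 1.000
v ⊗ (u ↔ u) = max(0, 0.104 + 1.000 − 1) = max(0, 0.104) = 0.104
v ∧ (v ⊗ (u ↔ u)) = min(0.104, 0.104) = 0.104
(v ∧ (v ⊗ (u ↔ u))) ↔ w = 1 − |0.104 − 0.577| = 1 − 0.473 = 0.527
~((v ∧ (v ⊗ (u ↔ u))) ↔ w) = 1 − 0.527 = 0.473
((v ↔ w) ∧ w) ∧ ~((v ∧ (v ⊗ (u ↔ u))) ↔ w) = min(0.527, 0.473) = 0.473
v ∧ (((v ↔ w) ∧ w) ∧ ~((v ∧ (v ⊗ (u ↔ u))) ↔ w)) = min(0.104, 0.473) = 0.104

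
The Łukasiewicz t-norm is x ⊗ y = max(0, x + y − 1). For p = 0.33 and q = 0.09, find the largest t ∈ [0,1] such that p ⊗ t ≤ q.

The residuum of the Łukasiewicz t-norm gives the supremum: min(1, 1 − 0.33 + 0.09).
1 − 0.33 + 0.09 = 0.76, so t = min(1, 0.76) = 0.76.
Check: 0.33 ⊗ 0.76 = max(0, 0.09) = 0.09 ≤ 0.09.

0.76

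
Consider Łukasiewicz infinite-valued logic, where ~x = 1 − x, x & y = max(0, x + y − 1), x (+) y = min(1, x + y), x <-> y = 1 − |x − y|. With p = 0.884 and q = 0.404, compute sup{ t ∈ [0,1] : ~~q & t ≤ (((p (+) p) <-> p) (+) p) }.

~q = 1 − 0.404 = 0.596
~~q = 1 − 0.596 = 0.404
So the left factor is ~~q = 0.404.
p (+) p = min(1, 0.884 + 0.884) = min(1, 1.768) = 1.000
(p (+) p) <-> p = 1 − |1.000 − 0.884| = 1 − 0.116 = 0.884
((p (+) p) <-> p) (+) p = min(1, 0.884 + 0.884) = min(1, 1.768) = 1.000
So the right-hand bound is ((p (+) p) <-> p) (+) p = 1.000.
The residuum of the Łukasiewicz t-norm gives the supremum: min(1, 1 − 0.404 + 1.000).
1 − 0.404 + 1.000 = 1.596, so t = min(1, 1.596) = 1.000.
Check: 0.404 & 1.000 = max(0, 0.404) = 0.404 ≤ 1.000.

1.000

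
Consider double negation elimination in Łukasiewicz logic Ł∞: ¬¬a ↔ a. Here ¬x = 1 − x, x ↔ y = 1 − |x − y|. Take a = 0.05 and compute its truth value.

1.00

¬a = 1 − 0.05 = 0.95
¬¬a = 1 − 0.95 = 0.05
¬¬a ↔ a = 1 − |0.05 − 0.05| = 1 − 0.00 = 1.00
(As expected: always 1 in Ł∞ since negation is involutive.)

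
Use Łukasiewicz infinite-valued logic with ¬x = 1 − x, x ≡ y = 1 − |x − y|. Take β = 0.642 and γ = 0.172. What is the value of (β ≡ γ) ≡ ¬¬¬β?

β ≡ γ = 1 − |0.642 − 0.172| = 1 − 0.470 = 0.530
¬β = 1 − 0.642 = 0.358
¬¬β = 1 − 0.358 = 0.642
¬¬¬β = 1 − 0.642 = 0.358
(β ≡ γ) ≡ ¬¬¬β = 1 − |0.530 − 0.358| = 1 − 0.172 = 0.828

0.828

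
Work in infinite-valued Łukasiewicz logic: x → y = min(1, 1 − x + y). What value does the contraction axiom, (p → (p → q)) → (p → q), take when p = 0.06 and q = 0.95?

p → q = min(1, 1 − 0.06 + 0.95) = min(1, 1.89) = 1.00
p → (p → q) = min(1, 1 − 0.06 + 1.00) = min(1, 1.94) = 1.00
(p → (p → q)) → (p → q) = min(1, 1 − 1.00 + 1.00) = min(1, 1.00) = 1.00

1.00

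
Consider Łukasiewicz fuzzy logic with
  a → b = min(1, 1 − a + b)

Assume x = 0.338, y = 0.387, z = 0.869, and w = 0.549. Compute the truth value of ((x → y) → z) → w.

0.680

x → y = min(1, 1 − 0.338 + 0.387) = min(1, 1.049) = 1.000
(x → y) → z = min(1, 1 − 1.000 + 0.869) = min(1, 0.869) = 0.869
((x → y) → z) → w = min(1, 1 − 0.869 + 0.549) = min(1, 0.680) = 0.680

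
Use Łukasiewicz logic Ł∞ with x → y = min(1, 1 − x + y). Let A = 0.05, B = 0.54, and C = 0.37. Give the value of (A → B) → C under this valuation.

A → B = min(1, 1 − 0.05 + 0.54) = min(1, 1.49) = 1.00
(A → B) → C = min(1, 1 − 1.00 + 0.37) = min(1, 0.37) = 0.37

0.37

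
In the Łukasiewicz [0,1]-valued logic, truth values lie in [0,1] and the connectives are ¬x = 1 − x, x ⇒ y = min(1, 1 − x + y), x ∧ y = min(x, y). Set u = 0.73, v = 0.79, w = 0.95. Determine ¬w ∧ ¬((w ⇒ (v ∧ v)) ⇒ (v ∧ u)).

0.05

¬w = 1 − 0.95 = 0.05
v ∧ v = min(0.79, 0.79) = 0.79
w ⇒ (v ∧ v) = min(1, 1 − 0.95 + 0.79) = min(1, 0.84) = 0.84
v ∧ u = min(0.79, 0.73) = 0.73
(w ⇒ (v ∧ v)) ⇒ (v ∧ u) = min(1, 1 − 0.84 + 0.73) = min(1, 0.89) = 0.89
¬((w ⇒ (v ∧ v)) ⇒ (v ∧ u)) = 1 − 0.89 = 0.11
¬w ∧ ¬((w ⇒ (v ∧ v)) ⇒ (v ∧ u)) = min(0.05, 0.11) = 0.05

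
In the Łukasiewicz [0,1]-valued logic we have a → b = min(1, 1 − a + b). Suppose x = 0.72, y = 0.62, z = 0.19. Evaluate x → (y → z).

y → z = min(1, 1 − 0.62 + 0.19) = min(1, 0.57) = 0.57
x → (y → z) = min(1, 1 − 0.72 + 0.57) = min(1, 0.85) = 0.85

0.85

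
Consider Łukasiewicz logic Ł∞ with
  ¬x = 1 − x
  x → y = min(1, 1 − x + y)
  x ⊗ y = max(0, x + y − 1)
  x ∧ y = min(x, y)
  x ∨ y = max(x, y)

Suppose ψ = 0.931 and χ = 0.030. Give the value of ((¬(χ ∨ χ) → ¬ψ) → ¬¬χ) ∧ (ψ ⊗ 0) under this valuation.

0.000

χ ∨ χ = max(0.030, 0.030) = 0.030
¬(χ ∨ χ) = 1 − 0.030 = 0.970
¬ψ = 1 − 0.931 = 0.069
¬(χ ∨ χ) → ¬ψ = min(1, 1 − 0.970 + 0.069) = min(1, 0.099) = 0.099
¬χ = 1 − 0.030 = 0.970
¬¬χ = 1 − 0.970 = 0.030
(¬(χ ∨ χ) → ¬ψ) → ¬¬χ = min(1, 1 − 0.099 + 0.030) = min(1, 0.931) = 0.931
ψ ⊗ 0 = max(0, 0.931 + 0.000 − 1) = max(0, -0.069) = 0.000
((¬(χ ∨ χ) → ¬ψ) → ¬¬χ) ∧ (ψ ⊗ 0) = min(0.931, 0.000) = 0.000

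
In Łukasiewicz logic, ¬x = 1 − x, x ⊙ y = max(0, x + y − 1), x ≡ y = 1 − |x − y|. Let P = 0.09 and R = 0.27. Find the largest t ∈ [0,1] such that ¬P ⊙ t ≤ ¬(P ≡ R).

0.27

¬P = 1 − 0.09 = 0.91
So the left factor is ¬P = 0.91.
P ≡ R = 1 − |0.09 − 0.27| = 1 − 0.18 = 0.82
¬(P ≡ R) = 1 − 0.82 = 0.18
So the right-hand bound is ¬(P ≡ R) = 0.18.
The residuum of the Łukasiewicz t-norm gives the supremum: min(1, 1 − 0.91 + 0.18).
1 − 0.91 + 0.18 = 0.27, so t = min(1, 0.27) = 0.27.
Check: 0.91 ⊙ 0.27 = max(0, 0.18) = 0.18 ≤ 0.18.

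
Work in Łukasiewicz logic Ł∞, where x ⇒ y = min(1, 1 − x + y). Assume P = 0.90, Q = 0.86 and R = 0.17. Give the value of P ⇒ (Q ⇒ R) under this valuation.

Q ⇒ R = min(1, 1 − 0.86 + 0.17) = min(1, 0.31) = 0.31
P ⇒ (Q ⇒ R) = min(1, 1 − 0.90 + 0.31) = min(1, 0.41) = 0.41

0.41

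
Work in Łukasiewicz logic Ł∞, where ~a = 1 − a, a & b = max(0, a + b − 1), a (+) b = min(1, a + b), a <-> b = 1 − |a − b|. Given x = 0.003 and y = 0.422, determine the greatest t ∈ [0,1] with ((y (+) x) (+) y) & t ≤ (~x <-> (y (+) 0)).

y (+) x = min(1, 0.422 + 0.003) = min(1, 0.425) = 0.425
(y (+) x) (+) y = min(1, 0.425 + 0.422) = min(1, 0.847) = 0.847
So the left factor is (y (+) x) (+) y = 0.847.
~x = 1 − 0.003 = 0.997
y (+) 0 = min(1, 0.422 + 0.000) = min(1, 0.422) = 0.422
~x <-> (y (+) 0) = 1 − |0.997 − 0.422| = 1 − 0.575 = 0.425
So the right-hand bound is ~x <-> (y (+) 0) = 0.425.
The residuum of the Łukasiewicz t-norm gives the supremum: min(1, 1 − 0.847 + 0.425).
1 − 0.847 + 0.425 = 0.578, so t = min(1, 0.578) = 0.578.
Check: 0.847 & 0.578 = max(0, 0.425) = 0.425 ≤ 0.425.

0.578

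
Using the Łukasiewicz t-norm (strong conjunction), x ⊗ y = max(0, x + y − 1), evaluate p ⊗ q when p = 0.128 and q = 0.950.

p ⊗ q = max(0, 0.128 + 0.950 − 1) = max(0, 0.078) = 0.078
For comparison, the Gödel (minimum) t-norm min(x, y) would give 0.128.

0.078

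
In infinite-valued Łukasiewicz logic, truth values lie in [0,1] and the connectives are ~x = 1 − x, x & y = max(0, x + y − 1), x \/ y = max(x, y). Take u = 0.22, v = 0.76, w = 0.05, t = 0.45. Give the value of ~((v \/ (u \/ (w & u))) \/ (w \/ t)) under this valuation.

0.24

w & u = max(0, 0.05 + 0.22 − 1) = max(0, -0.73) = 0.00
u \/ (w & u) = max(0.22, 0.00) = 0.22
v \/ (u \/ (w & u)) = max(0.76, 0.22) = 0.76
w \/ t = max(0.05, 0.45) = 0.45
(v \/ (u \/ (w & u))) \/ (w \/ t) = max(0.76, 0.45) = 0.76
~((v \/ (u \/ (w & u))) \/ (w \/ t)) = 1 − 0.76 = 0.24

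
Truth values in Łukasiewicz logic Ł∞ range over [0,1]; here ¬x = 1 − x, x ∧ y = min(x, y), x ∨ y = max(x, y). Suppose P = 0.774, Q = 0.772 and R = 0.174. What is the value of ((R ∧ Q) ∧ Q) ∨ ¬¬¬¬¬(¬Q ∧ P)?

0.772

R ∧ Q = min(0.174, 0.772) = 0.174
(R ∧ Q) ∧ Q = min(0.174, 0.772) = 0.174
¬Q = 1 − 0.772 = 0.228
¬Q ∧ P = min(0.228, 0.774) = 0.228
¬(¬Q ∧ P) = 1 − 0.228 = 0.772
¬¬(¬Q ∧ P) = 1 − 0.772 = 0.228
¬¬¬(¬Q ∧ P) = 1 − 0.228 = 0.772
¬¬¬¬(¬Q ∧ P) = 1 − 0.772 = 0.228
¬¬¬¬¬(¬Q ∧ P) = 1 − 0.228 = 0.772
((R ∧ Q) ∧ Q) ∨ ¬¬¬¬¬(¬Q ∧ P) = max(0.174, 0.772) = 0.772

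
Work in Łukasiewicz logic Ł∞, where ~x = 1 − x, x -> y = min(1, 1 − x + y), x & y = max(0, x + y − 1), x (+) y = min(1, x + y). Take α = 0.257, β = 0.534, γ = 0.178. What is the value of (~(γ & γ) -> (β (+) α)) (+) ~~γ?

γ & γ = max(0, 0.178 + 0.178 − 1) = max(0, -0.644) = 0.000
~(γ & γ) = 1 − 0.000 = 1.000
β (+) α = min(1, 0.534 + 0.257) = min(1, 0.791) = 0.791
~(γ & γ) -> (β (+) α) = min(1, 1 − 1.000 + 0.791) = min(1, 0.791) = 0.791
~γ = 1 − 0.178 = 0.822
~~γ = 1 − 0.822 = 0.178
(~(γ & γ) -> (β (+) α)) (+) ~~γ = min(1, 0.791 + 0.178) = min(1, 0.969) = 0.969

0.969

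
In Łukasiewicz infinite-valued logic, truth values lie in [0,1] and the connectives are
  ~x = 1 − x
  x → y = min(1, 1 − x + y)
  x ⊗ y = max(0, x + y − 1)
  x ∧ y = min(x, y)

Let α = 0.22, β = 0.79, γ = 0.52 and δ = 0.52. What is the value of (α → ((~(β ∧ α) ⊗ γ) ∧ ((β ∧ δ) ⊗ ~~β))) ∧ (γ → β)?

β ∧ α = min(0.79, 0.22) = 0.22
~(β ∧ α) = 1 − 0.22 = 0.78
~(β ∧ α) ⊗ γ = max(0, 0.78 + 0.52 − 1) = max(0, 0.30) = 0.30
β ∧ δ = min(0.79, 0.52) = 0.52
~β = 1 − 0.79 = 0.21
~~β = 1 − 0.21 = 0.79
(β ∧ δ) ⊗ ~~β = max(0, 0.52 + 0.79 − 1) = max(0, 0.31) = 0.31
(~(β ∧ α) ⊗ γ) ∧ ((β ∧ δ) ⊗ ~~β) = min(0.30, 0.31) = 0.30
α → ((~(β ∧ α) ⊗ γ) ∧ ((β ∧ δ) ⊗ ~~β)) = min(1, 1 − 0.22 + 0.30) = min(1, 1.08) = 1.00
γ → β = min(1, 1 − 0.52 + 0.79) = min(1, 1.27) = 1.00
(α → ((~(β ∧ α) ⊗ γ) ∧ ((β ∧ δ) ⊗ ~~β))) ∧ (γ → β) = min(1.00, 1.00) = 1.00

1.00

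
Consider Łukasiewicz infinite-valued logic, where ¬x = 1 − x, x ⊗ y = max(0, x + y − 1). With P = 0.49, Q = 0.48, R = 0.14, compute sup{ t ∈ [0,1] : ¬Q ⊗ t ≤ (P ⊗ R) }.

0.48

¬Q = 1 − 0.48 = 0.52
So the left factor is ¬Q = 0.52.
P ⊗ R = max(0, 0.49 + 0.14 − 1) = max(0, -0.37) = 0.00
So the right-hand bound is P ⊗ R = 0.00.
The residuum of the Łukasiewicz t-norm gives the supremum: min(1, 1 − 0.52 + 0.00).
1 − 0.52 + 0.00 = 0.48, so t = min(1, 0.48) = 0.48.
Check: 0.52 ⊗ 0.48 = max(0, 0.00) = 0.00 ≤ 0.00.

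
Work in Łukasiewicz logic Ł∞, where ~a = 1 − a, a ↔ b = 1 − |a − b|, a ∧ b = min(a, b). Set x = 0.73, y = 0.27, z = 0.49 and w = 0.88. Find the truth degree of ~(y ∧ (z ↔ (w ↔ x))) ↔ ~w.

0.39

w ↔ x = 1 − |0.88 − 0.73| = 1 − 0.15 = 0.85
z ↔ (w ↔ x) = 1 − |0.49 − 0.85| = 1 − 0.36 = 0.64
y ∧ (z ↔ (w ↔ x)) = min(0.27, 0.64) = 0.27
~(y ∧ (z ↔ (w ↔ x))) = 1 − 0.27 = 0.73
~w = 1 − 0.88 = 0.12
~(y ∧ (z ↔ (w ↔ x))) ↔ ~w = 1 − |0.73 − 0.12| = 1 − 0.61 = 0.39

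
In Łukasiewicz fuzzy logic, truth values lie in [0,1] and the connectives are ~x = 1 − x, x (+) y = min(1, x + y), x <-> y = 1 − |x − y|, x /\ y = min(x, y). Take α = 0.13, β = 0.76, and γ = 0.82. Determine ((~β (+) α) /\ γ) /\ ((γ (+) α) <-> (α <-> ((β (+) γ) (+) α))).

0.18

~β = 1 − 0.76 = 0.24
~β (+) α = min(1, 0.24 + 0.13) = min(1, 0.37) = 0.37
(~β (+) α) /\ γ = min(0.37, 0.82) = 0.37
γ (+) α = min(1, 0.82 + 0.13) = min(1, 0.95) = 0.95
β (+) γ = min(1, 0.76 + 0.82) = min(1, 1.58) = 1.00
(β (+) γ) (+) α = min(1, 1.00 + 0.13) = min(1, 1.13) = 1.00
α <-> ((β (+) γ) (+) α) = 1 − |0.13 − 1.00| = 1 − 0.87 = 0.13
(γ (+) α) <-> (α <-> ((β (+) γ) (+) α)) = 1 − |0.95 − 0.13| = 1 − 0.82 = 0.18
((~β (+) α) /\ γ) /\ ((γ (+) α) <-> (α <-> ((β (+) γ) (+) α))) = min(0.37, 0.18) = 0.18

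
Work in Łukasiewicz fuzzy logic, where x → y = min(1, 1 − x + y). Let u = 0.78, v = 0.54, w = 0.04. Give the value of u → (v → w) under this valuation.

0.72

v → w = min(1, 1 − 0.54 + 0.04) = min(1, 0.50) = 0.50
u → (v → w) = min(1, 1 − 0.78 + 0.50) = min(1, 0.72) = 0.72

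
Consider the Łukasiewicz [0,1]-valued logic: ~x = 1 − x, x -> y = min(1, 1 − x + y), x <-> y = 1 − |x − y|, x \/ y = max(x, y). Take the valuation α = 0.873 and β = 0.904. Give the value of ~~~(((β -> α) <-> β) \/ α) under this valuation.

β -> α = min(1, 1 − 0.904 + 0.873) = min(1, 0.969) = 0.969
(β -> α) <-> β = 1 − |0.969 − 0.904| = 1 − 0.065 = 0.935
((β -> α) <-> β) \/ α = max(0.935, 0.873) = 0.935
~(((β -> α) <-> β) \/ α) = 1 − 0.935 = 0.065
~~(((β -> α) <-> β) \/ α) = 1 − 0.065 = 0.935
~~~(((β -> α) <-> β) \/ α) = 1 − 0.935 = 0.065

0.065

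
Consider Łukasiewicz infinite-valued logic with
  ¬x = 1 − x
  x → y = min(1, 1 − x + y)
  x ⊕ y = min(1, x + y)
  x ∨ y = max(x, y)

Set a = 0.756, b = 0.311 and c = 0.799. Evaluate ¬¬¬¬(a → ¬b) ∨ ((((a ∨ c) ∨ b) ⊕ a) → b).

¬b = 1 − 0.311 = 0.689
a → ¬b = min(1, 1 − 0.756 + 0.689) = min(1, 0.933) = 0.933
¬(a → ¬b) = 1 − 0.933 = 0.067
¬¬(a → ¬b) = 1 − 0.067 = 0.933
¬¬¬(a → ¬b) = 1 − 0.933 = 0.067
¬¬¬¬(a → ¬b) = 1 − 0.067 = 0.933
a ∨ c = max(0.756, 0.799) = 0.799
(a ∨ c) ∨ b = max(0.799, 0.311) = 0.799
((a ∨ c) ∨ b) ⊕ a = min(1, 0.799 + 0.756) = min(1, 1.555) = 1.000
(((a ∨ c) ∨ b) ⊕ a) → b = min(1, 1 − 1.000 + 0.311) = min(1, 0.311) = 0.311
¬¬¬¬(a → ¬b) ∨ ((((a ∨ c) ∨ b) ⊕ a) → b) = max(0.933, 0.311) = 0.933

0.933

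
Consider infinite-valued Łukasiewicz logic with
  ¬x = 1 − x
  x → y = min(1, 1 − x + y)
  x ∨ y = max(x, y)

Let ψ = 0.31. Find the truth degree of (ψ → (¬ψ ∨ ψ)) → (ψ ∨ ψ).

0.31

¬ψ = 1 − 0.31 = 0.69
¬ψ ∨ ψ = max(0.69, 0.31) = 0.69
ψ → (¬ψ ∨ ψ) = min(1, 1 − 0.31 + 0.69) = min(1, 1.38) = 1.00
ψ ∨ ψ = max(0.31, 0.31) = 0.31
(ψ → (¬ψ ∨ ψ)) → (ψ ∨ ψ) = min(1, 1 − 1.00 + 0.31) = min(1, 0.31) = 0.31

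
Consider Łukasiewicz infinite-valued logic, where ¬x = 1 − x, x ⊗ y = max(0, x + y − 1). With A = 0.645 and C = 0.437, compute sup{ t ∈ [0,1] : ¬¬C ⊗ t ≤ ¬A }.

¬C = 1 − 0.437 = 0.563
¬¬C = 1 − 0.563 = 0.437
So the left factor is ¬¬C = 0.437.
¬A = 1 − 0.645 = 0.355
So the right-hand bound is ¬A = 0.355.
The residuum of the Łukasiewicz t-norm gives the supremum: min(1, 1 − 0.437 + 0.355).
1 − 0.437 + 0.355 = 0.918, so t = min(1, 0.918) = 0.918.
Check: 0.437 ⊗ 0.918 = max(0, 0.355) = 0.355 ≤ 0.355.

0.918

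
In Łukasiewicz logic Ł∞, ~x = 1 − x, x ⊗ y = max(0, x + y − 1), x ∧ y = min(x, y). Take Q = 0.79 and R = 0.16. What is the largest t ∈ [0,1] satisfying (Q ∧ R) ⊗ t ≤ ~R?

Q ∧ R = min(0.79, 0.16) = 0.16
So the left factor is Q ∧ R = 0.16.
~R = 1 − 0.16 = 0.84
So the right-hand bound is ~R = 0.84.
The residuum of the Łukasiewicz t-norm gives the supremum: min(1, 1 − 0.16 + 0.84).
1 − 0.16 + 0.84 = 1.68, so t = min(1, 1.68) = 1.00.
Check: 0.16 ⊗ 1.00 = max(0, 0.16) = 0.16 ≤ 0.84.

1.00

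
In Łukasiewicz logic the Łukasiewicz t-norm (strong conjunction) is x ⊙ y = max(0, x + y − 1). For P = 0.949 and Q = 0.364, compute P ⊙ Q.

0.313

P ⊙ Q = max(0, 0.949 + 0.364 − 1) = max(0, 0.313) = 0.313
For comparison, the Gödel (minimum) t-norm min(x, y) would give 0.364.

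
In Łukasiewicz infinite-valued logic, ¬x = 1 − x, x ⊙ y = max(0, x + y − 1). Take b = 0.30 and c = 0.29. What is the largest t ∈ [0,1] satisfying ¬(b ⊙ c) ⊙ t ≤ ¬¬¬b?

0.70

b ⊙ c = max(0, 0.30 + 0.29 − 1) = max(0, -0.41) = 0.00
¬(b ⊙ c) = 1 − 0.00 = 1.00
So the left factor is ¬(b ⊙ c) = 1.00.
¬b = 1 − 0.30 = 0.70
¬¬b = 1 − 0.70 = 0.30
¬¬¬b = 1 − 0.30 = 0.70
So the right-hand bound is ¬¬¬b = 0.70.
The residuum of the Łukasiewicz t-norm gives the supremum: min(1, 1 − 1.00 + 0.70).
1 − 1.00 + 0.70 = 0.70, so t = min(1, 0.70) = 0.70.
Check: 1.00 ⊙ 0.70 = max(0, 0.70) = 0.70 ≤ 0.70.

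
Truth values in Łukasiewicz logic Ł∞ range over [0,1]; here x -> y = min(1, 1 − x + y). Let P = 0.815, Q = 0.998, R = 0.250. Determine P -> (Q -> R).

Q -> R = min(1, 1 − 0.998 + 0.250) = min(1, 0.252) = 0.252
P -> (Q -> R) = min(1, 1 − 0.815 + 0.252) = min(1, 0.437) = 0.437

0.437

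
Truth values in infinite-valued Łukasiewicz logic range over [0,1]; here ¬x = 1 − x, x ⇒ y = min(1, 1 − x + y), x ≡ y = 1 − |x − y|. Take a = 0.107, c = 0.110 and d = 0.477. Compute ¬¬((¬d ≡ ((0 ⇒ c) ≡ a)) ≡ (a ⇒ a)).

0.584

¬d = 1 − 0.477 = 0.523
0 ⇒ c = min(1, 1 − 0.000 + 0.110) = min(1, 1.110) = 1.000
(0 ⇒ c) ≡ a = 1 − |1.000 − 0.107| = 1 − 0.893 = 0.107
¬d ≡ ((0 ⇒ c) ≡ a) = 1 − |0.523 − 0.107| = 1 − 0.416 = 0.584
a ⇒ a = min(1, 1 − 0.107 + 0.107) = min(1, 1.000) = 1.000
(¬d ≡ ((0 ⇒ c) ≡ a)) ≡ (a ⇒ a) = 1 − |0.584 − 1.000| = 1 − 0.416 = 0.584
¬((¬d ≡ ((0 ⇒ c) ≡ a)) ≡ (a ⇒ a)) = 1 − 0.584 = 0.416
¬¬((¬d ≡ ((0 ⇒ c) ≡ a)) ≡ (a ⇒ a)) = 1 − 0.416 = 0.584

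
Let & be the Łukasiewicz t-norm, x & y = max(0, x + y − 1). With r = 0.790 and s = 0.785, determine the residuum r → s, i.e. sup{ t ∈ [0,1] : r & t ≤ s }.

The residuum of the Łukasiewicz t-norm gives the supremum: min(1, 1 − 0.790 + 0.785).
1 − 0.790 + 0.785 = 0.995, so t = min(1, 0.995) = 0.995.
Check: 0.790 & 0.995 = max(0, 0.785) = 0.785 ≤ 0.785.

0.995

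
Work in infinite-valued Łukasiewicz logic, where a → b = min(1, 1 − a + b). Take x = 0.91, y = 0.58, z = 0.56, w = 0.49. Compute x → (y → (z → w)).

1.00

z → w = min(1, 1 − 0.56 + 0.49) = min(1, 0.93) = 0.93
y → (z → w) = min(1, 1 − 0.58 + 0.93) = min(1, 1.35) = 1.00
x → (y → (z → w)) = min(1, 1 − 0.91 + 1.00) = min(1, 1.09) = 1.00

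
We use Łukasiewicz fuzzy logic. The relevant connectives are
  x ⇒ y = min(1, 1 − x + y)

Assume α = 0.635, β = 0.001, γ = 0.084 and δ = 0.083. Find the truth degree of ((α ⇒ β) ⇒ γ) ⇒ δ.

0.365

α ⇒ β = min(1, 1 − 0.635 + 0.001) = min(1, 0.366) = 0.366
(α ⇒ β) ⇒ γ = min(1, 1 − 0.366 + 0.084) = min(1, 0.718) = 0.718
((α ⇒ β) ⇒ γ) ⇒ δ = min(1, 1 − 0.718 + 0.083) = min(1, 0.365) = 0.365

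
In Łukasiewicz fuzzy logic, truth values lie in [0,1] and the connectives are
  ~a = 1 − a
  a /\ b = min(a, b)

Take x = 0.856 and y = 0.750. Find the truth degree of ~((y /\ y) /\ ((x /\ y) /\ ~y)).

0.750

y /\ y = min(0.750, 0.750) = 0.750
x /\ y = min(0.856, 0.750) = 0.750
~y = 1 − 0.750 = 0.250
(x /\ y) /\ ~y = min(0.750, 0.250) = 0.250
(y /\ y) /\ ((x /\ y) /\ ~y) = min(0.750, 0.250) = 0.250
~((y /\ y) /\ ((x /\ y) /\ ~y)) = 1 − 0.250 = 0.750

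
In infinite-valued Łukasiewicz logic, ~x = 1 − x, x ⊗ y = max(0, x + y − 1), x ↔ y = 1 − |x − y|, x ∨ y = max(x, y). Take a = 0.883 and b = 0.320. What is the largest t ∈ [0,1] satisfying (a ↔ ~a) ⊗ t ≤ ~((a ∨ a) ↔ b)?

1.000

~a = 1 − 0.883 = 0.117
a ↔ ~a = 1 − |0.883 − 0.117| = 1 − 0.766 = 0.234
So the left factor is a ↔ ~a = 0.234.
a ∨ a = max(0.883, 0.883) = 0.883
(a ∨ a) ↔ b = 1 − |0.883 − 0.320| = 1 − 0.563 = 0.437
~((a ∨ a) ↔ b) = 1 − 0.437 = 0.563
So the right-hand bound is ~((a ∨ a) ↔ b) = 0.563.
The residuum of the Łukasiewicz t-norm gives the supremum: min(1, 1 − 0.234 + 0.563).
1 − 0.234 + 0.563 = 1.329, so t = min(1, 1.329) = 1.000.
Check: 0.234 ⊗ 1.000 = max(0, 0.234) = 0.234 ≤ 0.563.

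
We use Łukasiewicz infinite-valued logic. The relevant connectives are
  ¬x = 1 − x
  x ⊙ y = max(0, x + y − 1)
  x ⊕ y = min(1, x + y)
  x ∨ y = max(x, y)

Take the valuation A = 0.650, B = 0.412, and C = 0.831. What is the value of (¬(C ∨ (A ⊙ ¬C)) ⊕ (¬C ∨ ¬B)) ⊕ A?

¬C = 1 − 0.831 = 0.169
A ⊙ ¬C = max(0, 0.650 + 0.169 − 1) = max(0, -0.181) = 0.000
C ∨ (A ⊙ ¬C) = max(0.831, 0.000) = 0.831
¬(C ∨ (A ⊙ ¬C)) = 1 − 0.831 = 0.169
¬B = 1 − 0.412 = 0.588
¬C ∨ ¬B = max(0.169, 0.588) = 0.588
¬(C ∨ (A ⊙ ¬C)) ⊕ (¬C ∨ ¬B) = min(1, 0.169 + 0.588) = min(1, 0.757) = 0.757
(¬(C ∨ (A ⊙ ¬C)) ⊕ (¬C ∨ ¬B)) ⊕ A = min(1, 0.757 + 0.650) = min(1, 1.407) = 1.000

1.000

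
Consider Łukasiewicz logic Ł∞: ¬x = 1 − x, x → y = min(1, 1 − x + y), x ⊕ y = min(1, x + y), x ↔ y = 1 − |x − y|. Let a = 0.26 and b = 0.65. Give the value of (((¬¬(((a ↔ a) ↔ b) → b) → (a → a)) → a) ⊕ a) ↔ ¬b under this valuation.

a ↔ a = 1 − |0.26 − 0.26| = 1 − 0.00 = 1.00
(a ↔ a) ↔ b = 1 − |1.00 − 0.65| = 1 − 0.35 = 0.65
((a ↔ a) ↔ b) → b = min(1, 1 − 0.65 + 0.65) = min(1, 1.00) = 1.00
¬(((a ↔ a) ↔ b) → b) = 1 − 1.00 = 0.00
¬¬(((a ↔ a) ↔ b) → b) = 1 − 0.00 = 1.00
a → a = min(1, 1 − 0.26 + 0.26) = min(1, 1.00) = 1.00
¬¬(((a ↔ a) ↔ b) → b) → (a → a) = min(1, 1 − 1.00 + 1.00) = min(1, 1.00) = 1.00
(¬¬(((a ↔ a) ↔ b) → b) → (a → a)) → a = min(1, 1 − 1.00 + 0.26) = min(1, 0.26) = 0.26
((¬¬(((a ↔ a) ↔ b) → b) → (a → a)) → a) ⊕ a = min(1, 0.26 + 0.26) = min(1, 0.52) = 0.52
¬b = 1 − 0.65 = 0.35
(((¬¬(((a ↔ a) ↔ b) → b) → (a → a)) → a) ⊕ a) ↔ ¬b = 1 − |0.52 − 0.35| = 1 − 0.17 = 0.83

0.83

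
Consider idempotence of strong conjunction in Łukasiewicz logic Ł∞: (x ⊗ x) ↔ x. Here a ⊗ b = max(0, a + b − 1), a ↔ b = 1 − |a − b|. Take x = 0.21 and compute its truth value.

0.79

x ⊗ x = max(0, 0.21 + 0.21 − 1) = max(0, -0.58) = 0.00
(x ⊗ x) ↔ x = 1 − |0.00 − 0.21| = 1 − 0.21 = 0.79
(The value 0.79 < 1 shows this instance is not satisfied; fails in Ł∞ since a ⊗ a = max(0, 2a−1) ≠ a in general.)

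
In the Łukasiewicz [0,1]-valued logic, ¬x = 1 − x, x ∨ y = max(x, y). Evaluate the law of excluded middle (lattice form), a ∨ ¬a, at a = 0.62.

¬a = 1 − 0.62 = 0.38
a ∨ ¬a = max(0.62, 0.38) = 0.62
(The value 0.62 < 1 shows this instance is not satisfied; not a Ł∞-tautology — its value is max(a, 1−a).)

0.62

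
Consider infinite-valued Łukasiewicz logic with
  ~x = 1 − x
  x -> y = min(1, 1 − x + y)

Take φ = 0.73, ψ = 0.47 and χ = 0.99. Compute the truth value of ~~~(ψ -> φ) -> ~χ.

ψ -> φ = min(1, 1 − 0.47 + 0.73) = min(1, 1.26) = 1.00
~(ψ -> φ) = 1 − 1.00 = 0.00
~~(ψ -> φ) = 1 − 0.00 = 1.00
~~~(ψ -> φ) = 1 − 1.00 = 0.00
~χ = 1 − 0.99 = 0.01
~~~(ψ -> φ) -> ~χ = min(1, 1 − 0.00 + 0.01) = min(1, 1.01) = 1.00

1.00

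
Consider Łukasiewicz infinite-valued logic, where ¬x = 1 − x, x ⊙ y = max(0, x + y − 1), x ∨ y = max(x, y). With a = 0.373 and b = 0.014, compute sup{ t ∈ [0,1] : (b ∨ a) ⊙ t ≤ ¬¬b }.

b ∨ a = max(0.014, 0.373) = 0.373
So the left factor is b ∨ a = 0.373.
¬b = 1 − 0.014 = 0.986
¬¬b = 1 − 0.986 = 0.014
So the right-hand bound is ¬¬b = 0.014.
The residuum of the Łukasiewicz t-norm gives the supremum: min(1, 1 − 0.373 + 0.014).
1 − 0.373 + 0.014 = 0.641, so t = min(1, 0.641) = 0.641.
Check: 0.373 ⊙ 0.641 = max(0, 0.014) = 0.014 ≤ 0.014.

0.641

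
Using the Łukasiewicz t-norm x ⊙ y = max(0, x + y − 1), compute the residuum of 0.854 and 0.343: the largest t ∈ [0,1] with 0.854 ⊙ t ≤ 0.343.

0.489

The residuum of the Łukasiewicz t-norm gives the supremum: min(1, 1 − 0.854 + 0.343).
1 − 0.854 + 0.343 = 0.489, so t = min(1, 0.489) = 0.489.
Check: 0.854 ⊙ 0.489 = max(0, 0.343) = 0.343 ≤ 0.343.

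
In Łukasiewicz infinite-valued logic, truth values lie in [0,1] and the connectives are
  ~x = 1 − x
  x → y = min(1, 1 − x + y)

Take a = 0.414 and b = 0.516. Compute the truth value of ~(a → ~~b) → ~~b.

~b = 1 − 0.516 = 0.484
~~b = 1 − 0.484 = 0.516
a → ~~b = min(1, 1 − 0.414 + 0.516) = min(1, 1.102) = 1.000
~(a → ~~b) = 1 − 1.000 = 0.000
~(a → ~~b) → ~~b = min(1, 1 − 0.000 + 0.516) = min(1, 1.516) = 1.000

1.000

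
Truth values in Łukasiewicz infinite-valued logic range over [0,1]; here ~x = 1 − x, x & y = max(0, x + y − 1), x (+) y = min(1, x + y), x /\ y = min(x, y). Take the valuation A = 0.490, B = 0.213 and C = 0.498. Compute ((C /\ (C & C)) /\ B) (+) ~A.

C & C = max(0, 0.498 + 0.498 − 1) = max(0, -0.004) = 0.000
C /\ (C & C) = min(0.498, 0.000) = 0.000
(C /\ (C & C)) /\ B = min(0.000, 0.213) = 0.000
~A = 1 − 0.490 = 0.510
((C /\ (C & C)) /\ B) (+) ~A = min(1, 0.000 + 0.510) = min(1, 0.510) = 0.510

0.510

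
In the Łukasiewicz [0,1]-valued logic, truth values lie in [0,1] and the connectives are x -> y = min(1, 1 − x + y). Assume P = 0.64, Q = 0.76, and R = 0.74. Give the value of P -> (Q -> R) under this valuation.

Q -> R = min(1, 1 − 0.76 + 0.74) = min(1, 0.98) = 0.98
P -> (Q -> R) = min(1, 1 − 0.64 + 0.98) = min(1, 1.34) = 1.00

1.00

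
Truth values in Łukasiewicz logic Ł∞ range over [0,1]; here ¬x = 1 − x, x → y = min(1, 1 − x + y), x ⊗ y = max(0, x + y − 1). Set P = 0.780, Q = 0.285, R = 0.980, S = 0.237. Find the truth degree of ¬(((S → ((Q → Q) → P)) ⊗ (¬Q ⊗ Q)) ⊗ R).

Q → Q = min(1, 1 − 0.285 + 0.285) = min(1, 1.000) = 1.000
(Q → Q) → P = min(1, 1 − 1.000 + 0.780) = min(1, 0.780) = 0.780
S → ((Q → Q) → P) = min(1, 1 − 0.237 + 0.780) = min(1, 1.543) = 1.000
¬Q = 1 − 0.285 = 0.715
¬Q ⊗ Q = max(0, 0.715 + 0.285 − 1) = max(0, 0.000) = 0.000
(S → ((Q → Q) → P)) ⊗ (¬Q ⊗ Q) = max(0, 1.000 + 0.000 − 1) = max(0, 0.000) = 0.000
((S → ((Q → Q) → P)) ⊗ (¬Q ⊗ Q)) ⊗ R = max(0, 0.000 + 0.980 − 1) = max(0, -0.020) = 0.000
¬(((S → ((Q → Q) → P)) ⊗ (¬Q ⊗ Q)) ⊗ R) = 1 − 0.000 = 1.000

1.000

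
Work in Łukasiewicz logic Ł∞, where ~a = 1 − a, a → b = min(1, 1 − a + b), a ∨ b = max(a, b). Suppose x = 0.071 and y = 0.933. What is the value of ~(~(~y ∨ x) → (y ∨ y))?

0.000

~y = 1 − 0.933 = 0.067
~y ∨ x = max(0.067, 0.071) = 0.071
~(~y ∨ x) = 1 − 0.071 = 0.929
y ∨ y = max(0.933, 0.933) = 0.933
~(~y ∨ x) → (y ∨ y) = min(1, 1 − 0.929 + 0.933) = min(1, 1.004) = 1.000
~(~(~y ∨ x) → (y ∨ y)) = 1 − 1.000 = 0.000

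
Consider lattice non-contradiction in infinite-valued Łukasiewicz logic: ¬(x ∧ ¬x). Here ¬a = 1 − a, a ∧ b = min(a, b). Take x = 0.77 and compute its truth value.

0.77

¬x = 1 − 0.77 = 0.23
x ∧ ¬x = min(0.77, 0.23) = 0.23
¬(x ∧ ¬x) = 1 − 0.23 = 0.77
(The value 0.77 < 1 shows this instance is not satisfied; not a Ł∞-tautology — its value is 1 − min(a, 1−a).)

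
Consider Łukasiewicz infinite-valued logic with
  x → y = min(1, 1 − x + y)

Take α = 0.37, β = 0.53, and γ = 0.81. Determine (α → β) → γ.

0.81

α → β = min(1, 1 − 0.37 + 0.53) = min(1, 1.16) = 1.00
(α → β) → γ = min(1, 1 − 1.00 + 0.81) = min(1, 0.81) = 0.81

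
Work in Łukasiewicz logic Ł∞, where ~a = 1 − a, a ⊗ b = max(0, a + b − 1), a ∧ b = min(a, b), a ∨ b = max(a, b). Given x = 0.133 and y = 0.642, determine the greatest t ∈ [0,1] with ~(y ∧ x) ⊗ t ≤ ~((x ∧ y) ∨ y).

y ∧ x = min(0.642, 0.133) = 0.133
~(y ∧ x) = 1 − 0.133 = 0.867
So the left factor is ~(y ∧ x) = 0.867.
x ∧ y = min(0.133, 0.642) = 0.133
(x ∧ y) ∨ y = max(0.133, 0.642) = 0.642
~((x ∧ y) ∨ y) = 1 − 0.642 = 0.358
So the right-hand bound is ~((x ∧ y) ∨ y) = 0.358.
The residuum of the Łukasiewicz t-norm gives the supremum: min(1, 1 − 0.867 + 0.358).
1 − 0.867 + 0.358 = 0.491, so t = min(1, 0.491) = 0.491.
Check: 0.867 ⊗ 0.491 = max(0, 0.358) = 0.358 ≤ 0.358.

0.491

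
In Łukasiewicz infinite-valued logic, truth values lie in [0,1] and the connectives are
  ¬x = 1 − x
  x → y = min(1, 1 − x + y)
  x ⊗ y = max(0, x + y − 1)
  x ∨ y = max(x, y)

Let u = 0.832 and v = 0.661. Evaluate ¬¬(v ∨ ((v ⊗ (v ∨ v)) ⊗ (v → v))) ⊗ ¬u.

v ∨ v = max(0.661, 0.661) = 0.661
v ⊗ (v ∨ v) = max(0, 0.661 + 0.661 − 1) = max(0, 0.322) = 0.322
v → v = min(1, 1 − 0.661 + 0.661) = min(1, 1.000) = 1.000
(v ⊗ (v ∨ v)) ⊗ (v → v) = max(0, 0.322 + 1.000 − 1) = max(0, 0.322) = 0.322
v ∨ ((v ⊗ (v ∨ v)) ⊗ (v → v)) = max(0.661, 0.322) = 0.661
¬(v ∨ ((v ⊗ (v ∨ v)) ⊗ (v → v))) = 1 − 0.661 = 0.339
¬¬(v ∨ ((v ⊗ (v ∨ v)) ⊗ (v → v))) = 1 − 0.339 = 0.661
¬u = 1 − 0.832 = 0.168
¬¬(v ∨ ((v ⊗ (v ∨ v)) ⊗ (v → v))) ⊗ ¬u = max(0, 0.661 + 0.168 − 1) = max(0, -0.171) = 0.000

0.000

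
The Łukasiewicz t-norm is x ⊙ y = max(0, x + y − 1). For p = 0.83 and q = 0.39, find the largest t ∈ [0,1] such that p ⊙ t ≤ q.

0.56

The residuum of the Łukasiewicz t-norm gives the supremum: min(1, 1 − 0.83 + 0.39).
1 − 0.83 + 0.39 = 0.56, so t = min(1, 0.56) = 0.56.
Check: 0.83 ⊙ 0.56 = max(0, 0.39) = 0.39 ≤ 0.39.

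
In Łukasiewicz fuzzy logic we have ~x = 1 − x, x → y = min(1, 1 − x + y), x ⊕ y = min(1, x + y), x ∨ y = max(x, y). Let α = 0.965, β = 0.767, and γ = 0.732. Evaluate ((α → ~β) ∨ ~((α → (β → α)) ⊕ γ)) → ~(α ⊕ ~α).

0.732

~β = 1 − 0.767 = 0.233
α → ~β = min(1, 1 − 0.965 + 0.233) = min(1, 0.268) = 0.268
β → α = min(1, 1 − 0.767 + 0.965) = min(1, 1.198) = 1.000
α → (β → α) = min(1, 1 − 0.965 + 1.000) = min(1, 1.035) = 1.000
(α → (β → α)) ⊕ γ = min(1, 1.000 + 0.732) = min(1, 1.732) = 1.000
~((α → (β → α)) ⊕ γ) = 1 − 1.000 = 0.000
(α → ~β) ∨ ~((α → (β → α)) ⊕ γ) = max(0.268, 0.000) = 0.268
~α = 1 − 0.965 = 0.035
α ⊕ ~α = min(1, 0.965 + 0.035) = min(1, 1.000) = 1.000
~(α ⊕ ~α) = 1 − 1.000 = 0.000
((α → ~β) ∨ ~((α → (β → α)) ⊕ γ)) → ~(α ⊕ ~α) = min(1, 1 − 0.268 + 0.000) = min(1, 0.732) = 0.732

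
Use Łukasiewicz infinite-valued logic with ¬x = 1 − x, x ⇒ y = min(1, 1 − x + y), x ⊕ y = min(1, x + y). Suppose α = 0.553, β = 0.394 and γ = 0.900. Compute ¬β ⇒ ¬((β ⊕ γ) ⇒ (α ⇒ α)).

¬β = 1 − 0.394 = 0.606
β ⊕ γ = min(1, 0.394 + 0.900) = min(1, 1.294) = 1.000
α ⇒ α = min(1, 1 − 0.553 + 0.553) = min(1, 1.000) = 1.000
(β ⊕ γ) ⇒ (α ⇒ α) = min(1, 1 − 1.000 + 1.000) = min(1, 1.000) = 1.000
¬((β ⊕ γ) ⇒ (α ⇒ α)) = 1 − 1.000 = 0.000
¬β ⇒ ¬((β ⊕ γ) ⇒ (α ⇒ α)) = min(1, 1 − 0.606 + 0.000) = min(1, 0.394) = 0.394

0.394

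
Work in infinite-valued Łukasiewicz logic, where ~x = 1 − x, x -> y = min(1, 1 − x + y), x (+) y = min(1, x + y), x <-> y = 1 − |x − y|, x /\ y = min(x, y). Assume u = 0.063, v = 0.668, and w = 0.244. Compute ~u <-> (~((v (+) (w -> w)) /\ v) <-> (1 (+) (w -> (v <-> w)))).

~u = 1 − 0.063 = 0.937
w -> w = min(1, 1 − 0.244 + 0.244) = min(1, 1.000) = 1.000
v (+) (w -> w) = min(1, 0.668 + 1.000) = min(1, 1.668) = 1.000
(v (+) (w -> w)) /\ v = min(1.000, 0.668) = 0.668
~((v (+) (w -> w)) /\ v) = 1 − 0.668 = 0.332
v <-> w = 1 − |0.668 − 0.244| = 1 − 0.424 = 0.576
w -> (v <-> w) = min(1, 1 − 0.244 + 0.576) = min(1, 1.332) = 1.000
1 (+) (w -> (v <-> w)) = min(1, 1.000 + 1.000) = min(1, 2.000) = 1.000
~((v (+) (w -> w)) /\ v) <-> (1 (+) (w -> (v <-> w))) = 1 − |0.332 − 1.000| = 1 − 0.668 = 0.332
~u <-> (~((v (+) (w -> w)) /\ v) <-> (1 (+) (w -> (v <-> w)))) = 1 − |0.937 − 0.332| = 1 − 0.605 = 0.395

0.395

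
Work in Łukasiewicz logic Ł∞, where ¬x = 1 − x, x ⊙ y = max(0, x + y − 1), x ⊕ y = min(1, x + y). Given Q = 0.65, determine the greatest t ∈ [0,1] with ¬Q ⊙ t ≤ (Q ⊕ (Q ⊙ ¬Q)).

¬Q = 1 − 0.65 = 0.35
So the left factor is ¬Q = 0.35.
Q ⊙ ¬Q = max(0, 0.65 + 0.35 − 1) = max(0, 0.00) = 0.00
Q ⊕ (Q ⊙ ¬Q) = min(1, 0.65 + 0.00) = min(1, 0.65) = 0.65
So the right-hand bound is Q ⊕ (Q ⊙ ¬Q) = 0.65.
The residuum of the Łukasiewicz t-norm gives the supremum: min(1, 1 − 0.35 + 0.65).
1 − 0.35 + 0.65 = 1.30, so t = min(1, 1.30) = 1.00.
Check: 0.35 ⊙ 1.00 = max(0, 0.35) = 0.35 ≤ 0.65.

1.00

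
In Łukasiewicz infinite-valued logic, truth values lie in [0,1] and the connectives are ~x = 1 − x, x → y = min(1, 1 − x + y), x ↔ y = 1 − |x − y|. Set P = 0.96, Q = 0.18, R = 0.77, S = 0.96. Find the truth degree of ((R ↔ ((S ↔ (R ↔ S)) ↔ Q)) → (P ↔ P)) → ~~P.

R ↔ S = 1 − |0.77 − 0.96| = 1 − 0.19 = 0.81
S ↔ (R ↔ S) = 1 − |0.96 − 0.81| = 1 − 0.15 = 0.85
(S ↔ (R ↔ S)) ↔ Q = 1 − |0.85 − 0.18| = 1 − 0.67 = 0.33
R ↔ ((S ↔ (R ↔ S)) ↔ Q) = 1 − |0.77 − 0.33| = 1 − 0.44 = 0.56
P ↔ P = 1 − |0.96 − 0.96| = 1 − 0.00 = 1.00
(R ↔ ((S ↔ (R ↔ S)) ↔ Q)) → (P ↔ P) = min(1, 1 − 0.56 + 1.00) = min(1, 1.44) = 1.00
~P = 1 − 0.96 = 0.04
~~P = 1 − 0.04 = 0.96
((R ↔ ((S ↔ (R ↔ S)) ↔ Q)) → (P ↔ P)) → ~~P = min(1, 1 − 1.00 + 0.96) = min(1, 0.96) = 0.96

0.96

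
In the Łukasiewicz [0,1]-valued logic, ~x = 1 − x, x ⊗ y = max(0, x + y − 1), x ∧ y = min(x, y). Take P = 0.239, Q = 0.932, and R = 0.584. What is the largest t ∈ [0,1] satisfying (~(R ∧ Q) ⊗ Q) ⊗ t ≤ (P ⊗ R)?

R ∧ Q = min(0.584, 0.932) = 0.584
~(R ∧ Q) = 1 − 0.584 = 0.416
~(R ∧ Q) ⊗ Q = max(0, 0.416 + 0.932 − 1) = max(0, 0.348) = 0.348
So the left factor is ~(R ∧ Q) ⊗ Q = 0.348.
P ⊗ R = max(0, 0.239 + 0.584 − 1) = max(0, -0.177) = 0.000
So the right-hand bound is P ⊗ R = 0.000.
The residuum of the Łukasiewicz t-norm gives the supremum: min(1, 1 − 0.348 + 0.000).
1 − 0.348 + 0.000 = 0.652, so t = min(1, 0.652) = 0.652.
Check: 0.348 ⊗ 0.652 = max(0, 0.000) = 0.000 ≤ 0.000.

0.652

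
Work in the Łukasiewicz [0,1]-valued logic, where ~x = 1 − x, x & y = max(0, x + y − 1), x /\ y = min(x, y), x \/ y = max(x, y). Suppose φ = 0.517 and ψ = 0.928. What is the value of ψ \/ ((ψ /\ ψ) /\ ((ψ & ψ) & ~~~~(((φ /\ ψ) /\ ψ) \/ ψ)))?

0.928

ψ /\ ψ = min(0.928, 0.928) = 0.928
ψ & ψ = max(0, 0.928 + 0.928 − 1) = max(0, 0.856) = 0.856
φ /\ ψ = min(0.517, 0.928) = 0.517
(φ /\ ψ) /\ ψ = min(0.517, 0.928) = 0.517
((φ /\ ψ) /\ ψ) \/ ψ = max(0.517, 0.928) = 0.928
~(((φ /\ ψ) /\ ψ) \/ ψ) = 1 − 0.928 = 0.072
~~(((φ /\ ψ) /\ ψ) \/ ψ) = 1 − 0.072 = 0.928
~~~(((φ /\ ψ) /\ ψ) \/ ψ) = 1 − 0.928 = 0.072
~~~~(((φ /\ ψ) /\ ψ) \/ ψ) = 1 − 0.072 = 0.928
(ψ & ψ) & ~~~~(((φ /\ ψ) /\ ψ) \/ ψ) = max(0, 0.856 + 0.928 − 1) = max(0, 0.784) = 0.784
(ψ /\ ψ) /\ ((ψ & ψ) & ~~~~(((φ /\ ψ) /\ ψ) \/ ψ)) = min(0.928, 0.784) = 0.784
ψ \/ ((ψ /\ ψ) /\ ((ψ & ψ) & ~~~~(((φ /\ ψ) /\ ψ) \/ ψ))) = max(0.928, 0.784) = 0.928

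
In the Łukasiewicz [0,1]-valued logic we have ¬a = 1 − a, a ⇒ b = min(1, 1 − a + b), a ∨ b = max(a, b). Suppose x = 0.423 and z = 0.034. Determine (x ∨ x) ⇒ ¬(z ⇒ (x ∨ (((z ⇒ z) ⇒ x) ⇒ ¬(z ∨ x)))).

x ∨ x = max(0.423, 0.423) = 0.423
z ⇒ z = min(1, 1 − 0.034 + 0.034) = min(1, 1.000) = 1.000
(z ⇒ z) ⇒ x = min(1, 1 − 1.000 + 0.423) = min(1, 0.423) = 0.423
z ∨ x = max(0.034, 0.423) = 0.423
¬(z ∨ x) = 1 − 0.423 = 0.577
((z ⇒ z) ⇒ x) ⇒ ¬(z ∨ x) = min(1, 1 − 0.423 + 0.577) = min(1, 1.154) = 1.000
x ∨ (((z ⇒ z) ⇒ x) ⇒ ¬(z ∨ x)) = max(0.423, 1.000) = 1.000
z ⇒ (x ∨ (((z ⇒ z) ⇒ x) ⇒ ¬(z ∨ x))) = min(1, 1 − 0.034 + 1.000) = min(1, 1.966) = 1.000
¬(z ⇒ (x ∨ (((z ⇒ z) ⇒ x) ⇒ ¬(z ∨ x)))) = 1 − 1.000 = 0.000
(x ∨ x) ⇒ ¬(z ⇒ (x ∨ (((z ⇒ z) ⇒ x) ⇒ ¬(z ∨ x)))) = min(1, 1 − 0.423 + 0.000) = min(1, 0.577) = 0.577

0.577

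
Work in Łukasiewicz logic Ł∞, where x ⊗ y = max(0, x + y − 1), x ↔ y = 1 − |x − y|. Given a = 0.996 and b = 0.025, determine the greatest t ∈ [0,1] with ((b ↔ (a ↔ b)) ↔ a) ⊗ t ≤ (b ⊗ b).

a ↔ b = 1 − |0.996 − 0.025| = 1 − 0.971 = 0.029
b ↔ (a ↔ b) = 1 − |0.025 − 0.029| = 1 − 0.004 = 0.996
(b ↔ (a ↔ b)) ↔ a = 1 − |0.996 − 0.996| = 1 − 0.000 = 1.000
So the left factor is (b ↔ (a ↔ b)) ↔ a = 1.000.
b ⊗ b = max(0, 0.025 + 0.025 − 1) = max(0, -0.950) = 0.000
So the right-hand bound is b ⊗ b = 0.000.
The residuum of the Łukasiewicz t-norm gives the supremum: min(1, 1 − 1.000 + 0.000).
1 − 1.000 + 0.000 = 0.000, so t = min(1, 0.000) = 0.000.
Check: 1.000 ⊗ 0.000 = max(0, 0.000) = 0.000 ≤ 0.000.

0.000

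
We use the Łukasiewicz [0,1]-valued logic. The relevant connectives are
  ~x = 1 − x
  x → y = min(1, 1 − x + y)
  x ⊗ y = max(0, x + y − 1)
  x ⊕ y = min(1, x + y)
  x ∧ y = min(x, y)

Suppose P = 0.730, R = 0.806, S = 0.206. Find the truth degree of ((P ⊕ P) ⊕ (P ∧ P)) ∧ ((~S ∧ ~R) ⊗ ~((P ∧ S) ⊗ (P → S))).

P ⊕ P = min(1, 0.730 + 0.730) = min(1, 1.460) = 1.000
P ∧ P = min(0.730, 0.730) = 0.730
(P ⊕ P) ⊕ (P ∧ P) = min(1, 1.000 + 0.730) = min(1, 1.730) = 1.000
~S = 1 − 0.206 = 0.794
~R = 1 − 0.806 = 0.194
~S ∧ ~R = min(0.794, 0.194) = 0.194
P ∧ S = min(0.730, 0.206) = 0.206
P → S = min(1, 1 − 0.730 + 0.206) = min(1, 0.476) = 0.476
(P ∧ S) ⊗ (P → S) = max(0, 0.206 + 0.476 − 1) = max(0, -0.318) = 0.000
~((P ∧ S) ⊗ (P → S)) = 1 − 0.000 = 1.000
(~S ∧ ~R) ⊗ ~((P ∧ S) ⊗ (P → S)) = max(0, 0.194 + 1.000 − 1) = max(0, 0.194) = 0.194
((P ⊕ P) ⊕ (P ∧ P)) ∧ ((~S ∧ ~R) ⊗ ~((P ∧ S) ⊗ (P → S))) = min(1.000, 0.194) = 0.194

0.194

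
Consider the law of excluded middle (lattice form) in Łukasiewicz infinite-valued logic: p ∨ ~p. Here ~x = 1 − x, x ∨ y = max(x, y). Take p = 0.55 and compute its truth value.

~p = 1 − 0.55 = 0.45
p ∨ ~p = max(0.55, 0.45) = 0.55
(The value 0.55 < 1 shows this instance is not satisfied; not a Ł∞-tautology — its value is max(a, 1−a).)

0.55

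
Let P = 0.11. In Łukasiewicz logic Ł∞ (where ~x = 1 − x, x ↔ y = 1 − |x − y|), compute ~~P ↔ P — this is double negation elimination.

~P = 1 − 0.11 = 0.89
~~P = 1 − 0.89 = 0.11
~~P ↔ P = 1 − |0.11 − 0.11| = 1 − 0.00 = 1.00
(As expected: always 1 in Ł∞ since negation is involutive.)

1.00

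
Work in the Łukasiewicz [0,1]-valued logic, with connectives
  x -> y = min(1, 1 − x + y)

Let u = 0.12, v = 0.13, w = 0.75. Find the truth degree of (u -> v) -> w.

0.75

u -> v = min(1, 1 − 0.12 + 0.13) = min(1, 1.01) = 1.00
(u -> v) -> w = min(1, 1 − 1.00 + 0.75) = min(1, 0.75) = 0.75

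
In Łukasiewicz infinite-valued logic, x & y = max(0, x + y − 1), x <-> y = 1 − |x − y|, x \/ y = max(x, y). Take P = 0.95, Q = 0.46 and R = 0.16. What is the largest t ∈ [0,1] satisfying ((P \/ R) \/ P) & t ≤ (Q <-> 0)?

0.59

P \/ R = max(0.95, 0.16) = 0.95
(P \/ R) \/ P = max(0.95, 0.95) = 0.95
So the left factor is (P \/ R) \/ P = 0.95.
Q <-> 0 = 1 − |0.46 − 0.00| = 1 − 0.46 = 0.54
So the right-hand bound is Q <-> 0 = 0.54.
The residuum of the Łukasiewicz t-norm gives the supremum: min(1, 1 − 0.95 + 0.54).
1 − 0.95 + 0.54 = 0.59, so t = min(1, 0.59) = 0.59.
Check: 0.95 & 0.59 = max(0, 0.54) = 0.54 ≤ 0.54.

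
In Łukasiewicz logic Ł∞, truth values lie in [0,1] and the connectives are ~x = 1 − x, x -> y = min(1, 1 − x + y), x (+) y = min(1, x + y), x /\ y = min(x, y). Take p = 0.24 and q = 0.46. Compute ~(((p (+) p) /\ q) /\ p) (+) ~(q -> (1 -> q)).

0.76

p (+) p = min(1, 0.24 + 0.24) = min(1, 0.48) = 0.48
(p (+) p) /\ q = min(0.48, 0.46) = 0.46
((p (+) p) /\ q) /\ p = min(0.46, 0.24) = 0.24
~(((p (+) p) /\ q) /\ p) = 1 − 0.24 = 0.76
1 -> q = min(1, 1 − 1.00 + 0.46) = min(1, 0.46) = 0.46
q -> (1 -> q) = min(1, 1 − 0.46 + 0.46) = min(1, 1.00) = 1.00
~(q -> (1 -> q)) = 1 − 1.00 = 0.00
~(((p (+) p) /\ q) /\ p) (+) ~(q -> (1 -> q)) = min(1, 0.76 + 0.00) = min(1, 0.76) = 0.76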